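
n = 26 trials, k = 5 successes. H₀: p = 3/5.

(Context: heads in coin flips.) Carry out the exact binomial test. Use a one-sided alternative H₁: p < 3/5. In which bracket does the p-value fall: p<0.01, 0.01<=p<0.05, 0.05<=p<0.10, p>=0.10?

p-value bracket: p<0.01

Exact binomial: n=26, k=5, p₀=3/5=0.6000
P(X≤5) from Σ C(n,i)·p₀^i·(1−p₀)^(n−i)
p-value (one-sided, H₁ less) = 0.00003
→ bracket: p<0.01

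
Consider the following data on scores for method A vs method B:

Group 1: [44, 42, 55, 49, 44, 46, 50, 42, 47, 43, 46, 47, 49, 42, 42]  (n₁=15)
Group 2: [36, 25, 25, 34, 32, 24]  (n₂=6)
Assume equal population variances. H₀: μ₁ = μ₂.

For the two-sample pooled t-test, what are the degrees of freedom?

df = n₁ + n₂ − 2 = 15 + 6 − 2 = 19

degrees of freedom = 19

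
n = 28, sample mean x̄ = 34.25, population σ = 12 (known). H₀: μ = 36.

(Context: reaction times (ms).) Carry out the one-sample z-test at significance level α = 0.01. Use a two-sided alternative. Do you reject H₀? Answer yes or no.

SE = σ/√n = 12/√28 = 2.2678
z = (x̄−μ₀)/SE = (34.25−36)/2.2678 = -0.7717
p-value (two-sided) = 0.44031
At α=0.01: p ≥ α → fail to reject H₀

reject H₀: no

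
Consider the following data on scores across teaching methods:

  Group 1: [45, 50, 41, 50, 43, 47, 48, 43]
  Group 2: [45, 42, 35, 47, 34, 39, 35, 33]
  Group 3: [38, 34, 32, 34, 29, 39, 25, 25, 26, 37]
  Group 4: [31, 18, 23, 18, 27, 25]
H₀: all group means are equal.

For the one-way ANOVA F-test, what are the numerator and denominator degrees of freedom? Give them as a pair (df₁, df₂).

k = 4 groups, N = 32 total
df = (k−1, N−k) = (4−1, 32−4) = (3, 28)

degrees of freedom = [3, 28]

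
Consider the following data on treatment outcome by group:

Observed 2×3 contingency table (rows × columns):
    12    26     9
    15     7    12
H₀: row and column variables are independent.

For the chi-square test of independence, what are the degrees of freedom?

degrees of freedom = 2

df = (r−1)(c−1) = (2−1)·(3−1) = 2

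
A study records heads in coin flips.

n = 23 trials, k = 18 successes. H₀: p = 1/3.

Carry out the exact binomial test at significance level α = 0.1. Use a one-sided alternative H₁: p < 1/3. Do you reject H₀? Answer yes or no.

Exact binomial: n=23, k=18, p₀=1/3=0.3333
P(X≤18) from Σ C(n,i)·p₀^i·(1−p₀)^(n−i)
p-value (one-sided, H₁ less) = 1.00000
At α=0.1: p ≥ α → fail to reject H₀

reject H₀: no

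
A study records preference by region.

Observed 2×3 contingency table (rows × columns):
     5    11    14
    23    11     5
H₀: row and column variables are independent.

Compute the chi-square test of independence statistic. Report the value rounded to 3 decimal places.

test statistic = 14.914

Row totals [30, 39], col totals [28, 22, 19], n=69
χ² = (5−12.17)²/12.17 + (11−9.57)²/9.57 + (14−8.26)²/8.26 + (23−15.83)²/15.83 + (11−12.43)²/12.43 + (5−10.74)²/10.74 = 14.9144
df = 2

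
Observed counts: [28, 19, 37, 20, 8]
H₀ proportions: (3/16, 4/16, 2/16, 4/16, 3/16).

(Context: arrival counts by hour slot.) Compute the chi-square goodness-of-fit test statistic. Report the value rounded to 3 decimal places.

n = 112; E_i = n·p_i = [21.00, 28.00, 14.00, 28.00, 21.00]
χ² = (28−21.00)²/21.00 + (19−28.00)²/28.00 + (37−14.00)²/14.00 + (20−28.00)²/28.00 + (8−21.00)²/21.00 = 53.3452
df = 4

test statistic = 53.345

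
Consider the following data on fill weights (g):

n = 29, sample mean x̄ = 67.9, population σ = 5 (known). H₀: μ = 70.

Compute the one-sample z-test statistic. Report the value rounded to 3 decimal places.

test statistic = -2.262

SE = σ/√n = 5/√29 = 0.9285
z = (x̄−μ₀)/SE = (67.9−70)/0.9285 = -2.2618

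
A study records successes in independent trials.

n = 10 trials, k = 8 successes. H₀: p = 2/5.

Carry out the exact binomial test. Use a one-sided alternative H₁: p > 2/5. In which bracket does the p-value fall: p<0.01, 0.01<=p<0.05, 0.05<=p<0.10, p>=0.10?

Exact binomial: n=10, k=8, p₀=2/5=0.4000
P(X≥8) from Σ C(n,i)·p₀^i·(1−p₀)^(n−i)
p-value (one-sided, H₁ greater) = 0.01229
→ bracket: 0.01<=p<0.05

p-value bracket: 0.01<=p<0.05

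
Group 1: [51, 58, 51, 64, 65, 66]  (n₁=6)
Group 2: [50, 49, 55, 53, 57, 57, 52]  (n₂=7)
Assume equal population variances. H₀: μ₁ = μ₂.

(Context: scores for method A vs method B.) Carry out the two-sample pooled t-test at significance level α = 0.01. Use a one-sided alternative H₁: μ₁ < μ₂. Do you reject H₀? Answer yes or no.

reject H₀: no

x̄₁=59.167, s₁=6.911, n₁=6
x̄₂=53.286, s₂=3.200, n₂=7
s_p² = [5·6.911² + 6·3.200²]/11 = 27.2965
SE = √(s_p²·(1/6+1/7)) = 2.9067
t = (59.167−53.286)/2.9067 = 2.0232
df = 11
p-value (one-sided, H₁ less) = 0.96598
At α=0.01: p ≥ α → fail to reject H₀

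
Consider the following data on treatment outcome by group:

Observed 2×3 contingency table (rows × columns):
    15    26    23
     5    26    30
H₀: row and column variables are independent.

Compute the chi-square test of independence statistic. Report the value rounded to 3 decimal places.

test statistic = 5.856

Row totals [64, 61], col totals [20, 52, 53], n=125
χ² = (15−10.24)²/10.24 + (26−26.62)²/26.62 + (23−27.14)²/27.14 + (5−9.76)²/9.76 + (26−25.38)²/25.38 + (30−25.86)²/25.86 = 5.8559
df = 2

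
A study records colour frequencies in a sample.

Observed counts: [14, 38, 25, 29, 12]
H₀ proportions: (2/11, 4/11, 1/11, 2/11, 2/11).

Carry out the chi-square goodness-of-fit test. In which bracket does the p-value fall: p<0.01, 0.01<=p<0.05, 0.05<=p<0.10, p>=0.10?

p-value bracket: p<0.01

n = 118; E_i = n·p_i = [21.45, 42.91, 10.73, 21.45, 21.45]
χ² = (14−21.45)²/21.45 + (38−42.91)²/42.91 + (25−10.73)²/10.73 + (29−21.45)²/21.45 + (12−21.45)²/21.45 = 28.9619
df = 4
p-value (upper-tail) = 0.00001
→ bracket: p<0.01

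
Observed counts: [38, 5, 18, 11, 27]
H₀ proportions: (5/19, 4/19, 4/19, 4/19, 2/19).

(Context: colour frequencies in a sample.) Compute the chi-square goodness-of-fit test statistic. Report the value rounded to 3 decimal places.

test statistic = 48.931

n = 99; E_i = n·p_i = [26.05, 20.84, 20.84, 20.84, 10.42]
χ² = (38−26.05)²/26.05 + (5−20.84)²/20.84 + (18−20.84)²/20.84 + (11−20.84)²/20.84 + (27−10.42)²/10.42 = 48.9313
df = 4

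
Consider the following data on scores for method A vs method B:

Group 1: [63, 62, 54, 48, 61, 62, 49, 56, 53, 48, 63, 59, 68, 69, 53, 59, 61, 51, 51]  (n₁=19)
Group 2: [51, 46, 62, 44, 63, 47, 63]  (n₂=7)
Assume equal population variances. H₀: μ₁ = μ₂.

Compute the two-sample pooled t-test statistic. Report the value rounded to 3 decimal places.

x̄₁=57.368, s₁=6.517, n₁=19
x̄₂=53.714, s₂=8.635, n₂=7
s_p² = [18·6.517² + 6·8.635²]/24 = 50.4937
SE = √(s_p²·(1/19+1/7)) = 3.1418
t = (57.368−53.714)/3.1418 = 1.1631
df = 24

test statistic = 1.163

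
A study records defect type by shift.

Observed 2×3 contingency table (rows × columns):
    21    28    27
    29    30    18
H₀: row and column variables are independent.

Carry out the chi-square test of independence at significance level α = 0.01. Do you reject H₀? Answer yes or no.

reject H₀: no

Row totals [76, 77], col totals [50, 58, 45], n=153
χ² = (21−24.84)²/24.84 + (28−28.81)²/28.81 + (27−22.35)²/22.35 + (29−25.16)²/25.16 + (30−29.19)²/29.19 + (18−22.65)²/22.65 = 3.1426
df = 2
p-value (upper-tail) = 0.20778
At α=0.01: p ≥ α → fail to reject H₀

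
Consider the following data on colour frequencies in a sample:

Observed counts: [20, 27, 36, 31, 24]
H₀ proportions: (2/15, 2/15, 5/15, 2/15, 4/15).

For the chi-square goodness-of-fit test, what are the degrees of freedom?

degrees of freedom = 4

df = k − 1 = 5 − 1 = 4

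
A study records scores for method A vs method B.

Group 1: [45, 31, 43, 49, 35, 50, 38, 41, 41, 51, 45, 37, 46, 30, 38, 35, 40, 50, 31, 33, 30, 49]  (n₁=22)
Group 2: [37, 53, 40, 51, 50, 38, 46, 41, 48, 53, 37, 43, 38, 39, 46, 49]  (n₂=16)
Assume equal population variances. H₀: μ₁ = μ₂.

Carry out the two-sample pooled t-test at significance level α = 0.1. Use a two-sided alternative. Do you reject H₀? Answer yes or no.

x̄₁=40.364, s₁=7.088, n₁=22
x̄₂=44.312, s₂=5.862, n₂=16
s_p² = [21·7.088² + 15·5.862²]/36 = 43.6258
SE = √(s_p²·(1/22+1/16)) = 2.1702
t = (40.364−44.312)/2.1702 = -1.8196
df = 36
p-value (two-sided) = 0.07714
At α=0.1: p < α → reject H₀

reject H₀: yes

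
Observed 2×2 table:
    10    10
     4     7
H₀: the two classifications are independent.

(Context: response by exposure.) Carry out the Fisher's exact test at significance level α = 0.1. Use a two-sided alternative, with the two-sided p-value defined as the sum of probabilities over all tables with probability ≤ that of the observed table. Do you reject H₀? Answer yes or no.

reject H₀: no

Margins: r₁=20, r₂=11, c₁=14, c₂=17, n=31
p_obs = C(20,10)·C(11,4)/C(31,14); sum pmf over tables with pmf ≤ p_obs
p-value (two-sided) = 0.70738
At α=0.1: p ≥ α → fail to reject H₀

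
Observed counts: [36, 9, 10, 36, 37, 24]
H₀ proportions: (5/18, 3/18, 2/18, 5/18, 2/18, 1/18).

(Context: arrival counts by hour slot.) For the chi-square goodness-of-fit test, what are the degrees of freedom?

degrees of freedom = 5

df = k − 1 = 6 − 1 = 5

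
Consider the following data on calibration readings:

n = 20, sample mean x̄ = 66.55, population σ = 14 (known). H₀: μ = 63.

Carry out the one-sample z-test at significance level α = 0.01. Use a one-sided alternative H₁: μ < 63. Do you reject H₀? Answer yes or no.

SE = σ/√n = 14/√20 = 3.1305
z = (x̄−μ₀)/SE = (66.55−63)/3.1305 = 1.1340
p-value (one-sided, H₁ less) = 0.87160
At α=0.01: p ≥ α → fail to reject H₀

reject H₀: no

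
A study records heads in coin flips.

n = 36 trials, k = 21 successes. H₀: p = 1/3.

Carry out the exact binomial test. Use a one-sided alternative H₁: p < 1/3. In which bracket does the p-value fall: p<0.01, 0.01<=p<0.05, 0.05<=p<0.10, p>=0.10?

Exact binomial: n=36, k=21, p₀=1/3=0.3333
P(X≤21) from Σ C(n,i)·p₀^i·(1−p₀)^(n−i)
p-value (one-sided, H₁ less) = 0.99942
→ bracket: p>=0.10

p-value bracket: p>=0.10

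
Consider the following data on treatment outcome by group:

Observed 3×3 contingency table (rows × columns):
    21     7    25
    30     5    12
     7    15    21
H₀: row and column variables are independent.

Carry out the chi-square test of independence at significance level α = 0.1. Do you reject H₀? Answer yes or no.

reject H₀: yes

Row totals [53, 47, 43], col totals [58, 27, 58], n=143
χ² = (21−21.50)²/21.50 + (7−10.01)²/10.01 + (25−21.50)²/21.50 + (30−19.06)²/19.06 + (5−8.87)²/8.87 + (12−19.06)²/19.06 + (7−17.44)²/17.44 + (15−8.12)²/8.12 + (21−17.44)²/17.44 = 24.8778
df = 4
p-value (upper-tail) = 0.00005
At α=0.1: p < α → reject H₀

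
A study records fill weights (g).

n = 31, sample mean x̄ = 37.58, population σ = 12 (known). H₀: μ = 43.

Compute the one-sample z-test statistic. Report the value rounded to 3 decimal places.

test statistic = -2.515

SE = σ/√n = 12/√31 = 2.1553
z = (x̄−μ₀)/SE = (37.58−43)/2.1553 = -2.5148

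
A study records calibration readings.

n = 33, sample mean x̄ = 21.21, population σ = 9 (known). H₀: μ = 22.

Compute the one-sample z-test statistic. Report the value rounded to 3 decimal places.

SE = σ/√n = 9/√33 = 1.5667
z = (x̄−μ₀)/SE = (21.21−22)/1.5667 = -0.5042

test statistic = -0.504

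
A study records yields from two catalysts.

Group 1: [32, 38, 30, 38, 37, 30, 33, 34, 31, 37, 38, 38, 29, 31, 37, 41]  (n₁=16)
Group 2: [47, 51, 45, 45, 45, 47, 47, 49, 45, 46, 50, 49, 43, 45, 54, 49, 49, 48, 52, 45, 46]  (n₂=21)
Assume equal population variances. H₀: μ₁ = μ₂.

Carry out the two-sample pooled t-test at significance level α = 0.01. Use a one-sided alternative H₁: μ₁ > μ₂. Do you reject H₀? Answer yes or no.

reject H₀: no

x̄₁=34.625, s₁=3.775, n₁=16
x̄₂=47.476, s₂=2.768, n₂=21
s_p² = [15·3.775² + 20·2.768²]/35 = 10.4854
SE = √(s_p²·(1/16+1/21)) = 1.0745
t = (34.625−47.476)/1.0745 = -11.9597
df = 35
p-value (one-sided, H₁ greater) = 1.00000
At α=0.01: p ≥ α → fail to reject H₀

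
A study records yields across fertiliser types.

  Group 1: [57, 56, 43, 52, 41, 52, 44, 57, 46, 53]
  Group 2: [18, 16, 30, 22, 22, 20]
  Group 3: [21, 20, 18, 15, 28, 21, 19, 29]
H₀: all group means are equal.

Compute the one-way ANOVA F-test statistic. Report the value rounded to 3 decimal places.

Group means [50.10, 21.33, 21.38], grand mean 33.333
SSB = Σnᵢ(x̄ᵢ−x̄)² = 4819.225; SSW = ΣΣ(x−x̄ᵢ)² = 612.108
MSB = 4819.225/2 = 2409.6125; MSW = 612.108/21 = 29.1480
F = MSB/MSW = 82.6681
df = (2, 21)

test statistic = 82.668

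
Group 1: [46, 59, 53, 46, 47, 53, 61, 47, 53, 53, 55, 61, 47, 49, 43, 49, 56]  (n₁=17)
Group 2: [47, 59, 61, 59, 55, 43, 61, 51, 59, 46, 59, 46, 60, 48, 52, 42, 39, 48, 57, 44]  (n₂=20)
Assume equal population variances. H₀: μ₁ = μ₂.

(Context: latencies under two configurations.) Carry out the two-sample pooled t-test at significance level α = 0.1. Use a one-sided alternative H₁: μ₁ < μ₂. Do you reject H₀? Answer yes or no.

reject H₀: no

x̄₁=51.647, s₁=5.499, n₁=17
x̄₂=51.800, s₂=7.252, n₂=20
s_p² = [16·5.499² + 19·7.252²]/35 = 42.3738
SE = √(s_p²·(1/17+1/20)) = 2.1474
t = (51.647−51.800)/2.1474 = -0.0712
df = 35
p-value (one-sided, H₁ less) = 0.47181
At α=0.1: p ≥ α → fail to reject H₀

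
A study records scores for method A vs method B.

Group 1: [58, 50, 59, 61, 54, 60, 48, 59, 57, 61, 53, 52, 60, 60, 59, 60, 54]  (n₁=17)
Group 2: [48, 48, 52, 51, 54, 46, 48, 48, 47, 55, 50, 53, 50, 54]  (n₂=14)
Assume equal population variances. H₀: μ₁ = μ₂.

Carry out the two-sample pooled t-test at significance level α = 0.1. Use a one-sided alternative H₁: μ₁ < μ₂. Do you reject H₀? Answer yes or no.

reject H₀: no

x̄₁=56.765, s₁=4.101, n₁=17
x̄₂=50.286, s₂=2.920, n₂=14
s_p² = [16·4.101² + 13·2.920²]/29 = 13.1006
SE = √(s_p²·(1/17+1/14)) = 1.3063
t = (56.765−50.286)/1.3063 = 4.9599
df = 29
p-value (one-sided, H₁ less) = 0.99999
At α=0.1: p ≥ α → fail to reject H₀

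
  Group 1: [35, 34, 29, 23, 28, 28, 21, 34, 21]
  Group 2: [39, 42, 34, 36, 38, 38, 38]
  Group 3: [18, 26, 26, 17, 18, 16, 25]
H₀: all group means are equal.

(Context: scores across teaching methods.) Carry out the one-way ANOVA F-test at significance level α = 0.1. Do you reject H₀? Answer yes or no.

reject H₀: yes

Group means [28.11, 37.86, 20.86], grand mean 28.870
SSB = Σnᵢ(x̄ᵢ−x̄)² = 1020.006; SSW = ΣΣ(x−x̄ᵢ)² = 406.603
MSB = 1020.006/2 = 510.0028; MSW = 406.603/20 = 20.3302
F = MSB/MSW = 25.0860
df = (2, 20)
p-value (upper-tail) = 0.00000
At α=0.1: p < α → reject H₀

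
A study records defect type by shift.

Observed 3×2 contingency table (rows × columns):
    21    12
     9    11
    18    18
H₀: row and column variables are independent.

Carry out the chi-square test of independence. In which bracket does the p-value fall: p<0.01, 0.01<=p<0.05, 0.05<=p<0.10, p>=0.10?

p-value bracket: p>=0.10

Row totals [33, 20, 36], col totals [48, 41], n=89
χ² = (21−17.80)²/17.80 + (12−15.20)²/15.20 + (9−10.79)²/10.79 + (11−9.21)²/9.21 + (18−19.42)²/19.42 + (18−16.58)²/16.58 = 2.1171
df = 2
p-value (upper-tail) = 0.34696
→ bracket: p>=0.10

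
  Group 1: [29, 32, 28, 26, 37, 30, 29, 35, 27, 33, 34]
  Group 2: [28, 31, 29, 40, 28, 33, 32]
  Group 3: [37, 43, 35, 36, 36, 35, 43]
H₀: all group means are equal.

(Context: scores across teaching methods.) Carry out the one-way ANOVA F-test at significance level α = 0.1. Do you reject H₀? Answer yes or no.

Group means [30.91, 31.57, 37.86], grand mean 33.040
SSB = Σnᵢ(x̄ᵢ−x̄)² = 227.479; SSW = ΣΣ(x−x̄ᵢ)² = 307.481
MSB = 227.479/2 = 113.7397; MSW = 307.481/22 = 13.9764
F = MSB/MSW = 8.1380
df = (2, 22)
p-value (upper-tail) = 0.00226
At α=0.1: p < α → reject H₀

reject H₀: yes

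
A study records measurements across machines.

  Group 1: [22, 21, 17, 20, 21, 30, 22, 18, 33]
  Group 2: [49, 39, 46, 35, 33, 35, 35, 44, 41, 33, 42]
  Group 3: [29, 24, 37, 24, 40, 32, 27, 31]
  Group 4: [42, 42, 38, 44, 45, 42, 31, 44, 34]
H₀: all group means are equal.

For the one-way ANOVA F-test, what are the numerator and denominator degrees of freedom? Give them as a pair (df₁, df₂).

k = 4 groups, N = 37 total
df = (k−1, N−k) = (4−1, 37−4) = (3, 33)

degrees of freedom = [3, 33]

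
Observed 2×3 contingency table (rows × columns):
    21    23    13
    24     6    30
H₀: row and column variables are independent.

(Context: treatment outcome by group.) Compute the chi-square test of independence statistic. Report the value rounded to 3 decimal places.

Row totals [57, 60], col totals [45, 29, 43], n=117
χ² = (21−21.92)²/21.92 + (23−14.13)²/14.13 + (13−20.95)²/20.95 + (24−23.08)²/23.08 + (6−14.87)²/14.87 + (30−22.05)²/22.05 = 16.8206
df = 2

test statistic = 16.821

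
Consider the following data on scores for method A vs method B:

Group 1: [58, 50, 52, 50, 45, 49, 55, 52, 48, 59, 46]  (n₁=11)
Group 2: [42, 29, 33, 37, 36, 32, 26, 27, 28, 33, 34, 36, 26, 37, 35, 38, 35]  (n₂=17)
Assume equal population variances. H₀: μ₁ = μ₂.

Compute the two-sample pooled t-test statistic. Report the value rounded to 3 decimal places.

x̄₁=51.273, s₁=4.541, n₁=11
x̄₂=33.176, s₂=4.613, n₂=17
s_p² = [10·4.541² + 16·4.613²]/26 = 21.0251
SE = √(s_p²·(1/11+1/17)) = 1.7743
t = (51.273−33.176)/1.7743 = 10.1991
df = 26

test statistic = 10.199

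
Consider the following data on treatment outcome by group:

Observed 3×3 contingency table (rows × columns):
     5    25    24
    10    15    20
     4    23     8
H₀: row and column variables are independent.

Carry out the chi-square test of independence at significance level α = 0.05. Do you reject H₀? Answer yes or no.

Row totals [54, 45, 35], col totals [19, 63, 52], n=134
χ² = (5−7.66)²/7.66 + (25−25.39)²/25.39 + (24−20.96)²/20.96 + (10−6.38)²/6.38 + (15−21.16)²/21.16 + (20−17.46)²/17.46 + (4−4.96)²/4.96 + (23−16.46)²/16.46 + (8−13.58)²/13.58 = 10.6676
df = 4
p-value (upper-tail) = 0.03057
At α=0.05: p < α → reject H₀

reject H₀: yes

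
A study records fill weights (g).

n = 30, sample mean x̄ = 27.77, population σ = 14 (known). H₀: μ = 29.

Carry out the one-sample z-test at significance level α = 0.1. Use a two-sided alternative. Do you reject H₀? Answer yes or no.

reject H₀: no

SE = σ/√n = 14/√30 = 2.5560
z = (x̄−μ₀)/SE = (27.77−29)/2.5560 = -0.4812
p-value (two-sided) = 0.63036
At α=0.1: p ≥ α → fail to reject H₀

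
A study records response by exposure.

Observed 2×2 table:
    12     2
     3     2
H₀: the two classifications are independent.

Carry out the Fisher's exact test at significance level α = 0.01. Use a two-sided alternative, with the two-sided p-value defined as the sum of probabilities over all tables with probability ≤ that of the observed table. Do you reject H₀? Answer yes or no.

Margins: r₁=14, r₂=5, c₁=15, c₂=4, n=19
p_obs = C(14,12)·C(5,3)/C(19,15); sum pmf over tables with pmf ≤ p_obs
p-value (two-sided) = 0.27219
At α=0.01: p ≥ α → fail to reject H₀

reject H₀: no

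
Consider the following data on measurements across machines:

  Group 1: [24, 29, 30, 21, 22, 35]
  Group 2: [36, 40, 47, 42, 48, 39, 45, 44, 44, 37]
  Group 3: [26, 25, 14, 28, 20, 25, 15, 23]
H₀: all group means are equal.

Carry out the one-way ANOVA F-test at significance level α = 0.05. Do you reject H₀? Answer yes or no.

reject H₀: yes

Group means [26.83, 42.20, 22.00], grand mean 31.625
SSB = Σnᵢ(x̄ᵢ−x̄)² = 1997.192; SSW = ΣΣ(x−x̄ᵢ)² = 486.433
MSB = 1997.192/2 = 998.5958; MSW = 486.433/21 = 23.1635
F = MSB/MSW = 43.1108
df = (2, 21)
p-value (upper-tail) = 0.00000
At α=0.05: p < α → reject H₀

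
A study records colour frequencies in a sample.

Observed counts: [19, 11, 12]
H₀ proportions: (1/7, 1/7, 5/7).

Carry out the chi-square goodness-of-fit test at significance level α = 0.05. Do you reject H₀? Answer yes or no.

n = 42; E_i = n·p_i = [6.00, 6.00, 30.00]
χ² = (19−6.00)²/6.00 + (11−6.00)²/6.00 + (12−30.00)²/30.00 = 43.1333
df = 2
p-value (upper-tail) = 0.00000
At α=0.05: p < α → reject H₀

reject H₀: yes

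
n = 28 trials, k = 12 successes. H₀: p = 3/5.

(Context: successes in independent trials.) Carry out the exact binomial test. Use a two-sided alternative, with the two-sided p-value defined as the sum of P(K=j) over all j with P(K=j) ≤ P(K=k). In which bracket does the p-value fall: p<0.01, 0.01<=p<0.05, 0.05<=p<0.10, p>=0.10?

Exact binomial: n=28, k=12, p₀=3/5=0.6000
P(X=j) = C(n,j)·p₀^j·(1−p₀)^(n−j); p = Σ P(X=j) over j with P(X=j) ≤ P(X=12)
p-value (two-sided) = 0.08140
→ bracket: 0.05<=p<0.10

p-value bracket: 0.05<=p<0.10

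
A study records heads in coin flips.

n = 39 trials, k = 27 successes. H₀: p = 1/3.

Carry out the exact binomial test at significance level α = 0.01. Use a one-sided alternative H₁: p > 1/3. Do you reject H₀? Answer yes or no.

Exact binomial: n=39, k=27, p₀=1/3=0.3333
P(X≥27) from Σ C(n,i)·p₀^i·(1−p₀)^(n−i)
p-value (one-sided, H₁ greater) = 0.00000
At α=0.01: p < α → reject H₀

reject H₀: yes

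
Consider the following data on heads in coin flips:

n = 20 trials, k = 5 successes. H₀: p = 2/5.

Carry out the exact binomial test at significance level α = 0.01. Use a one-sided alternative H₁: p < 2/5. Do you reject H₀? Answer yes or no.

Exact binomial: n=20, k=5, p₀=2/5=0.4000
P(X≤5) from Σ C(n,i)·p₀^i·(1−p₀)^(n−i)
p-value (one-sided, H₁ less) = 0.12560
At α=0.01: p ≥ α → fail to reject H₀

reject H₀: no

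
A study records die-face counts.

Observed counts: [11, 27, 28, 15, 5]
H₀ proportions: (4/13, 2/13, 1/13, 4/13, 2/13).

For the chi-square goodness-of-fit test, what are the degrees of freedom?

degrees of freedom = 4

df = k − 1 = 5 − 1 = 4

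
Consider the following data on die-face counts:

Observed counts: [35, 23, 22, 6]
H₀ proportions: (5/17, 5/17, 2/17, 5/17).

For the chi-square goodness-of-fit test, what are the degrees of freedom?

df = k − 1 = 4 − 1 = 3

degrees of freedom = 3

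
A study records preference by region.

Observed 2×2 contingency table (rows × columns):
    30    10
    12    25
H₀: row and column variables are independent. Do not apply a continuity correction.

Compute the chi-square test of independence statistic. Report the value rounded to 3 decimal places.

test statistic = 14.047

Row totals [40, 37], col totals [42, 35], n=77
χ² = (30−21.82)²/21.82 + (10−18.18)²/18.18 + (12−20.18)²/20.18 + (25−16.82)²/16.82 = 14.0473
df = 1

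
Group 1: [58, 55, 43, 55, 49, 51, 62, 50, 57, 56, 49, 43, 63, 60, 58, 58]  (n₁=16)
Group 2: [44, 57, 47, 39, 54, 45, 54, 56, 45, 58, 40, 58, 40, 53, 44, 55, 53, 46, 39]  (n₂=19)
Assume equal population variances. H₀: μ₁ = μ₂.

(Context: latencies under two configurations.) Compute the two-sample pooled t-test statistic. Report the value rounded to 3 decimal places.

test statistic = 2.434

x̄₁=54.188, s₁=6.112, n₁=16
x̄₂=48.789, s₂=6.868, n₂=19
s_p² = [15·6.112² + 18·6.868²]/33 = 42.7150
SE = √(s_p²·(1/16+1/19)) = 2.2176
t = (54.188−48.789)/2.2176 = 2.4342
df = 33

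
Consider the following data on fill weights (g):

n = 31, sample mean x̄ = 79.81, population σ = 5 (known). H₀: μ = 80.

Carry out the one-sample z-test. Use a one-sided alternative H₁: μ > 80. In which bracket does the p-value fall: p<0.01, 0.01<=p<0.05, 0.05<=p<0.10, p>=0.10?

SE = σ/√n = 5/√31 = 0.8980
z = (x̄−μ₀)/SE = (79.81−80)/0.8980 = -0.2116
p-value (one-sided, H₁ greater) = 0.58378
→ bracket: p>=0.10

p-value bracket: p>=0.10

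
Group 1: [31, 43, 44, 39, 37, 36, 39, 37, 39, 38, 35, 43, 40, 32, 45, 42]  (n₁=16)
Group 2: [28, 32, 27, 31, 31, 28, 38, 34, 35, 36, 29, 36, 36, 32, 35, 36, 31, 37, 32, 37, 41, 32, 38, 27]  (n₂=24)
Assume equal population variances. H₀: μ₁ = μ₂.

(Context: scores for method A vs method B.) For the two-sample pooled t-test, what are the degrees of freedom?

degrees of freedom = 38

df = n₁ + n₂ − 2 = 16 + 24 − 2 = 38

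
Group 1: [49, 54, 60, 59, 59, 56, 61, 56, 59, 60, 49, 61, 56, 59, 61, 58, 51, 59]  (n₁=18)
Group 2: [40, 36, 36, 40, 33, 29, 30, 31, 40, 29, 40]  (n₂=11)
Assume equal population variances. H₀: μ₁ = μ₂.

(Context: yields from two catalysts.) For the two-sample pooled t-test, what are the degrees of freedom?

degrees of freedom = 27

df = n₁ + n₂ − 2 = 18 + 11 − 2 = 27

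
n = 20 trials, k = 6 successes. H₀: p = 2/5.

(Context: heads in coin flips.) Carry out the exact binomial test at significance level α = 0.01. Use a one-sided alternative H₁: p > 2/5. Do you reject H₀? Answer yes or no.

Exact binomial: n=20, k=6, p₀=2/5=0.4000
P(X≥6) from Σ C(n,i)·p₀^i·(1−p₀)^(n−i)
p-value (one-sided, H₁ greater) = 0.87440
At α=0.01: p ≥ α → fail to reject H₀

reject H₀: no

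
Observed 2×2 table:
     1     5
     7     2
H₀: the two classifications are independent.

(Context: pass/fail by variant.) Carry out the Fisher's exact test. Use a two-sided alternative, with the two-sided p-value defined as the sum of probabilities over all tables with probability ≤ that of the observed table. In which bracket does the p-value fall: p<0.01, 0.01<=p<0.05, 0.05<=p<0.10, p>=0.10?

p-value bracket: 0.01<=p<0.05

Margins: r₁=6, r₂=9, c₁=8, c₂=7, n=15
p_obs = C(6,1)·C(9,7)/C(15,8); sum pmf over tables with pmf ≤ p_obs
p-value (two-sided) = 0.04056
→ bracket: 0.01<=p<0.05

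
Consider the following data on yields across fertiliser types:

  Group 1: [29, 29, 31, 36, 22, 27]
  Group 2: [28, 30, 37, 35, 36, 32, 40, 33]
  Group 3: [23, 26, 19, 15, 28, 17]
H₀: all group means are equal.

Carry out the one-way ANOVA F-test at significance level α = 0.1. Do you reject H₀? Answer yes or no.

reject H₀: yes

Group means [29.00, 33.88, 21.33], grand mean 28.650
SSB = Σnᵢ(x̄ᵢ−x̄)² = 540.342; SSW = ΣΣ(x−x̄ᵢ)² = 346.208
MSB = 540.342/2 = 270.1708; MSW = 346.208/17 = 20.3652
F = MSB/MSW = 13.2663
df = (2, 17)
p-value (upper-tail) = 0.00034
At α=0.1: p < α → reject H₀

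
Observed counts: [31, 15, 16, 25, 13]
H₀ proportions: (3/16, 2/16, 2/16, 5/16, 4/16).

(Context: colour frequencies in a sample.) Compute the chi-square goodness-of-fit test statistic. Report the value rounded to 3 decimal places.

test statistic = 16.493

n = 100; E_i = n·p_i = [18.75, 12.50, 12.50, 31.25, 25.00]
χ² = (31−18.75)²/18.75 + (15−12.50)²/12.50 + (16−12.50)²/12.50 + (25−31.25)²/31.25 + (13−25.00)²/25.00 = 16.4933
df = 4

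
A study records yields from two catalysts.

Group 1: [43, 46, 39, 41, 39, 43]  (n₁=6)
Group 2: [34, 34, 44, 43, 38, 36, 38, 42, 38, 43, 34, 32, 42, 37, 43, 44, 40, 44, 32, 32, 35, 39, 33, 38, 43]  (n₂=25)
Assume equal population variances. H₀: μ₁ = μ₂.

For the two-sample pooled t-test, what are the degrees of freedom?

df = n₁ + n₂ − 2 = 6 + 25 − 2 = 29

degrees of freedom = 29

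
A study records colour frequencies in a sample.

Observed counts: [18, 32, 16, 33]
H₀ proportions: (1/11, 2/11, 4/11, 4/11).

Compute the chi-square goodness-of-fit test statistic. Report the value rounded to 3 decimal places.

n = 99; E_i = n·p_i = [9.00, 18.00, 36.00, 36.00]
χ² = (18−9.00)²/9.00 + (32−18.00)²/18.00 + (16−36.00)²/36.00 + (33−36.00)²/36.00 = 31.2500
df = 3

test statistic = 31.250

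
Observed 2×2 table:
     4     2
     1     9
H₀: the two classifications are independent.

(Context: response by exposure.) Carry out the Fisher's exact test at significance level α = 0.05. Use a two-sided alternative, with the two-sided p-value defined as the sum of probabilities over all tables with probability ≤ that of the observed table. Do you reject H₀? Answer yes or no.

reject H₀: yes

Margins: r₁=6, r₂=10, c₁=5, c₂=11, n=16
p_obs = C(6,4)·C(10,1)/C(16,5); sum pmf over tables with pmf ≤ p_obs
p-value (two-sided) = 0.03571
At α=0.05: p < α → reject H₀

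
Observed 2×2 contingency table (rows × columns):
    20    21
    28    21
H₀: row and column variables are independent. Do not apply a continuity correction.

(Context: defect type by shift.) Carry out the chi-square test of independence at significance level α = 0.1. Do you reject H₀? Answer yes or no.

Row totals [41, 49], col totals [48, 42], n=90
χ² = (20−21.87)²/21.87 + (21−19.13)²/19.13 + (28−26.13)²/26.13 + (21−22.87)²/22.87 = 0.6272
df = 1
p-value (upper-tail) = 0.42839
At α=0.1: p ≥ α → fail to reject H₀

reject H₀: no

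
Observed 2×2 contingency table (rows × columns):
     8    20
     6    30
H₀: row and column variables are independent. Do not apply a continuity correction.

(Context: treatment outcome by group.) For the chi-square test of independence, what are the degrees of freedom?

degrees of freedom = 1

df = (r−1)(c−1) = (2−1)·(2−1) = 1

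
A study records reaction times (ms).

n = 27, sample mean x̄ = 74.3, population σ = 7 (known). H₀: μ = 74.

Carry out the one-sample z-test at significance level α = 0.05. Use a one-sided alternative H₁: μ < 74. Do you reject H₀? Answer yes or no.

SE = σ/√n = 7/√27 = 1.3472
z = (x̄−μ₀)/SE = (74.3−74)/1.3472 = 0.2227
p-value (one-sided, H₁ less) = 0.58811
At α=0.05: p ≥ α → fail to reject H₀

reject H₀: no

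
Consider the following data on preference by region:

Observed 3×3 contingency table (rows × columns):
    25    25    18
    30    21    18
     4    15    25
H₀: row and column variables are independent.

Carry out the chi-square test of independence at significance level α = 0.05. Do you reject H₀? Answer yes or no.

reject H₀: yes

Row totals [68, 69, 44], col totals [59, 61, 61], n=181
χ² = (25−22.17)²/22.17 + (25−22.92)²/22.92 + (18−22.92)²/22.92 + (30−22.49)²/22.49 + (21−23.25)²/23.25 + (18−23.25)²/23.25 + (4−14.34)²/14.34 + (15−14.83)²/14.83 + (25−14.83)²/14.83 = 19.9556
df = 4
p-value (upper-tail) = 0.00051
At α=0.05: p < α → reject H₀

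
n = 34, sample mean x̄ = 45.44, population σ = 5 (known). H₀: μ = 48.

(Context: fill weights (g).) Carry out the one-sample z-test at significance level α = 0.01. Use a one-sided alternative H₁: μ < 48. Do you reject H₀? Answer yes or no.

SE = σ/√n = 5/√34 = 0.8575
z = (x̄−μ₀)/SE = (45.44−48)/0.8575 = -2.9854
p-value (one-sided, H₁ less) = 0.00142
At α=0.01: p < α → reject H₀

reject H₀: yes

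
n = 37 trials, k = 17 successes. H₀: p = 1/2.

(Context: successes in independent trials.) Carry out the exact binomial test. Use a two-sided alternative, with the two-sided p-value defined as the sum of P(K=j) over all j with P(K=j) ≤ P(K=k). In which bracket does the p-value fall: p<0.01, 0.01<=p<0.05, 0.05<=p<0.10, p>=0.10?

p-value bracket: p>=0.10

Exact binomial: n=37, k=17, p₀=1/2=0.5000
P(X=j) = C(n,j)·p₀^j·(1−p₀)^(n−j); p = Σ P(X=j) over j with P(X=j) ≤ P(X=17)
p-value (two-sided) = 0.74283
→ bracket: p>=0.10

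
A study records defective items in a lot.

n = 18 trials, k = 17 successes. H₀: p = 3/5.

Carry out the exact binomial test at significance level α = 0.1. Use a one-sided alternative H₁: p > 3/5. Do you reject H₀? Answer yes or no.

reject H₀: yes

Exact binomial: n=18, k=17, p₀=3/5=0.6000
P(X≥17) from Σ C(n,i)·p₀^i·(1−p₀)^(n−i)
p-value (one-sided, H₁ greater) = 0.00132
At α=0.1: p < α → reject H₀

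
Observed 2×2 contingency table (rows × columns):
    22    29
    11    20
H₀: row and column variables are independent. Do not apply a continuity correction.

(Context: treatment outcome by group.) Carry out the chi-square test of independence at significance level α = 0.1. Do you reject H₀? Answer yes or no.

reject H₀: no

Row totals [51, 31], col totals [33, 49], n=82
χ² = (22−20.52)²/20.52 + (29−30.48)²/30.48 + (11−12.48)²/12.48 + (20−18.52)²/18.52 = 0.4696
df = 1
p-value (upper-tail) = 0.49316
At α=0.1: p ≥ α → fail to reject H₀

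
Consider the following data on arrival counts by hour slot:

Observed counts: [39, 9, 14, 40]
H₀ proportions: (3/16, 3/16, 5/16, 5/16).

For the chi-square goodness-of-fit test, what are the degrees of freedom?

degrees of freedom = 3

df = k − 1 = 4 − 1 = 3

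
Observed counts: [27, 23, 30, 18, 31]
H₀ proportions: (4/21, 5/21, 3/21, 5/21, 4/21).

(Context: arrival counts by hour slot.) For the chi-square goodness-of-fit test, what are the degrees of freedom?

df = k − 1 = 5 − 1 = 4

degrees of freedom = 4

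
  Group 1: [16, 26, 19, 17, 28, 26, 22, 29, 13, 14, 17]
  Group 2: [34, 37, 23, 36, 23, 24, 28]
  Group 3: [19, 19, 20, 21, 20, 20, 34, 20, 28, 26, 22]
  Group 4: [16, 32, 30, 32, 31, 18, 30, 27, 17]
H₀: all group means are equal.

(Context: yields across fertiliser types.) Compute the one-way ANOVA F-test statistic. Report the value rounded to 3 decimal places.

test statistic = 3.598

Group means [20.64, 29.29, 22.64, 25.89], grand mean 24.053
SSB = Σnᵢ(x̄ᵢ−x̄)² = 372.486; SSW = ΣΣ(x−x̄ᵢ)² = 1173.408
MSB = 372.486/3 = 124.1621; MSW = 1173.408/34 = 34.5120
F = MSB/MSW = 3.5976
df = (3, 34)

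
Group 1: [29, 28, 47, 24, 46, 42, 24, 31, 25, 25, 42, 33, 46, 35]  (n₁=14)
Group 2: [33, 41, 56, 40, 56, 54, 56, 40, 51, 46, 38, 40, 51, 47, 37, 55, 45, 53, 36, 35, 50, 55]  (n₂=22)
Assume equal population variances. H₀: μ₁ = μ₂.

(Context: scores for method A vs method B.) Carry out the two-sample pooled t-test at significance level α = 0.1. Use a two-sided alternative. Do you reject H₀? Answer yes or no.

reject H₀: yes

x̄₁=34.071, s₁=8.853, n₁=14
x̄₂=46.136, s₂=7.900, n₂=22
s_p² = [13·8.853² + 21·7.900²]/34 = 68.5153
SE = √(s_p²·(1/14+1/22)) = 2.8299
t = (34.071−46.136)/2.8299 = -4.2634
df = 34
p-value (two-sided) = 0.00015
At α=0.1: p < α → reject H₀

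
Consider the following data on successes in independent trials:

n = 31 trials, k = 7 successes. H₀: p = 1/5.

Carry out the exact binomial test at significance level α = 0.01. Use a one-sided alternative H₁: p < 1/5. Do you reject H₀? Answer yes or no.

reject H₀: no

Exact binomial: n=31, k=7, p₀=1/5=0.2000
P(X≤7) from Σ C(n,i)·p₀^i·(1−p₀)^(n−i)
p-value (one-sided, H₁ less) = 0.73003
At α=0.01: p ≥ α → fail to reject H₀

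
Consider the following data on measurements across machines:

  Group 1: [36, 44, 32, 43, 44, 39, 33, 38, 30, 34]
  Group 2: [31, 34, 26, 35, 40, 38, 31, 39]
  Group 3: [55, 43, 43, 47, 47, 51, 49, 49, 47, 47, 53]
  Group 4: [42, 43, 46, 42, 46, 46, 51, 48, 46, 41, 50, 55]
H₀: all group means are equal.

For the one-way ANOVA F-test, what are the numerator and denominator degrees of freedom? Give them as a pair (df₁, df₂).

degrees of freedom = [3, 37]

k = 4 groups, N = 41 total
df = (k−1, N−k) = (4−1, 41−4) = (3, 37)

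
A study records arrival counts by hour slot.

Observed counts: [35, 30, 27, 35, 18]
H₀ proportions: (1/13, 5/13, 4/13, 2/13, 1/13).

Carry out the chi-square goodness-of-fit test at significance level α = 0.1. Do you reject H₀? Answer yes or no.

reject H₀: yes

n = 145; E_i = n·p_i = [11.15, 55.77, 44.62, 22.31, 11.15]
χ² = (35−11.15)²/11.15 + (30−55.77)²/55.77 + (27−44.62)²/44.62 + (35−22.31)²/22.31 + (18−11.15)²/11.15 = 81.2672
df = 4
p-value (upper-tail) = 0.00000
At α=0.1: p < α → reject H₀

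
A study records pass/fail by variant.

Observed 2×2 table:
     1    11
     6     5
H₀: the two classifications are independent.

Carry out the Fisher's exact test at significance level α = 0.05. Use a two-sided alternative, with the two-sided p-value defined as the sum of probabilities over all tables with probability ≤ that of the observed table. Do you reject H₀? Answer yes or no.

Margins: r₁=12, r₂=11, c₁=7, c₂=16, n=23
p_obs = C(12,1)·C(11,6)/C(23,7); sum pmf over tables with pmf ≤ p_obs
p-value (two-sided) = 0.02719
At α=0.05: p < α → reject H₀

reject H₀: yes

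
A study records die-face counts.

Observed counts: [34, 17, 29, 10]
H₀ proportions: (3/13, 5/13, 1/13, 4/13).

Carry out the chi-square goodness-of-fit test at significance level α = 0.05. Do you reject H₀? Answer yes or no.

n = 90; E_i = n·p_i = [20.77, 34.62, 6.92, 27.69]
χ² = (34−20.77)²/20.77 + (17−34.62)²/34.62 + (29−6.92)²/6.92 + (10−27.69)²/27.69 = 99.0970
df = 3
p-value (upper-tail) = 0.00000
At α=0.05: p < α → reject H₀

reject H₀: yes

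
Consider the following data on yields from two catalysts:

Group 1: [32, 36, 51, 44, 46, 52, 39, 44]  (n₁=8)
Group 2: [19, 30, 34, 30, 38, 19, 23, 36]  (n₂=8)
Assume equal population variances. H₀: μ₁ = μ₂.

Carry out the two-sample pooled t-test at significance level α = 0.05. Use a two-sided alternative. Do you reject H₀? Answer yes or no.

reject H₀: yes

x̄₁=43.000, s₁=6.990, n₁=8
x̄₂=28.625, s₂=7.482, n₂=8
s_p² = [7·6.990² + 7·7.482²]/14 = 52.4196
SE = √(s_p²·(1/8+1/8)) = 3.6201
t = (43.000−28.625)/3.6201 = 3.9709
df = 14
p-value (two-sided) = 0.00139
At α=0.05: p < α → reject H₀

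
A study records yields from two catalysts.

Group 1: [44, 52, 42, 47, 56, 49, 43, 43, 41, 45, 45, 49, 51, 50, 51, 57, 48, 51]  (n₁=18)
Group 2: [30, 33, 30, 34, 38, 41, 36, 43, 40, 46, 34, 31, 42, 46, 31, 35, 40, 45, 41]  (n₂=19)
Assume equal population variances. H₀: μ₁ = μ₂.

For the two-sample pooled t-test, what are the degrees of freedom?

df = n₁ + n₂ − 2 = 18 + 19 − 2 = 35

degrees of freedom = 35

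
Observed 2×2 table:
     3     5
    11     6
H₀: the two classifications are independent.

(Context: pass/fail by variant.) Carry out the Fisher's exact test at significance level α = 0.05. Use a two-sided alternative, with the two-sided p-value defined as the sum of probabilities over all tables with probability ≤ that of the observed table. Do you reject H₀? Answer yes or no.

reject H₀: no

Margins: r₁=8, r₂=17, c₁=14, c₂=11, n=25
p_obs = C(8,3)·C(17,11)/C(25,14); sum pmf over tables with pmf ≤ p_obs
p-value (two-sided) = 0.38917
At α=0.05: p ≥ α → fail to reject H₀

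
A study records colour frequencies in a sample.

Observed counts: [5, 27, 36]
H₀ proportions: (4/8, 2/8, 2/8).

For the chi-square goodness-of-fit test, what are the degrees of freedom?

degrees of freedom = 2

df = k − 1 = 3 − 1 = 2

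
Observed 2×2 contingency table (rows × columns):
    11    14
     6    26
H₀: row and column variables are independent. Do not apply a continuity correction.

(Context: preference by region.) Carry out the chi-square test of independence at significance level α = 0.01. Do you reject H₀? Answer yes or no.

reject H₀: no

Row totals [25, 32], col totals [17, 40], n=57
χ² = (11−7.46)²/7.46 + (14−17.54)²/17.54 + (6−9.54)²/9.54 + (26−22.46)²/22.46 = 4.2754
df = 1
p-value (upper-tail) = 0.03867
At α=0.01: p ≥ α → fail to reject H₀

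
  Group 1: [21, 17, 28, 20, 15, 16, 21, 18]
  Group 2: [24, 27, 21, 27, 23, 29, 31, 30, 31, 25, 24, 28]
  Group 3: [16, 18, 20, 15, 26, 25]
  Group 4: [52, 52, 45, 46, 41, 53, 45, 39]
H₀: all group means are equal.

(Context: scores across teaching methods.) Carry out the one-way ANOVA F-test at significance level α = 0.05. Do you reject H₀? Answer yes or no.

reject H₀: yes

Group means [19.50, 26.67, 20.00, 46.62], grand mean 28.500
SSB = Σnᵢ(x̄ᵢ−x̄)² = 3749.958; SSW = ΣΣ(x−x̄ᵢ)² = 536.542
MSB = 3749.958/3 = 1249.9861; MSW = 536.542/30 = 17.8847
F = MSB/MSW = 69.8913
df = (3, 30)
p-value (upper-tail) = 0.00000
At α=0.05: p < α → reject H₀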